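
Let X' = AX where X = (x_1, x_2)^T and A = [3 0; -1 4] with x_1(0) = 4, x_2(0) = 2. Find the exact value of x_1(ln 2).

32

A = [[3,0],[-1,4]]; eigenvalues λ = 3, 4.
Eigenvectors: (-1,-1) for λ=3, (0,1) for λ=4.
From the initial condition, c_1 = -4, c_2 = -2.
x_1(ln 2) = (-4)(2^3)(-1) + (-2)(2^4)(0) = 32.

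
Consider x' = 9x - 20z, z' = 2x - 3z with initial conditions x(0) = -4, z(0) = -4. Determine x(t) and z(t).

x(t) = 28e^(3t)sin(2t) - 4e^(3t)cos(2t), z(t) = 8e^(3t)sin(2t) - 4e^(3t)cos(2t)

Coefficient matrix A = [[9, -20], [2, -3]].
Characteristic polynomial det(A - λI) = λ^2 - 6λ + 13 = 0.
Eigenvalues λ = 3 ± 2i (complex conjugate pair).
For λ=3+2i: an eigenvector is (-1,0) - i(-3,-1) = (-1 + 3i, 0 + i).
A real fundamental pair from Re and Im of e^((3+2i)t)v: X_1 = e^(3t)(cos(2t)·(-1,0) + sin(2t)·(-3,-1)), X_2 = e^(3t)(sin(2t)·(-1,0) - cos(2t)·(-3,-1)).
General solution: K_1X_1 + K_2X_2.
Applying x(0)=-4, z(0)=-4 gives K_1=-8, K_2=-4.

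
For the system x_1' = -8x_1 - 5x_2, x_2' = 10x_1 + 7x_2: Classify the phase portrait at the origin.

saddle

A = [[-8,-5],[10,7]]; det(A-λI) = λ^2 + λ - 6.
λ = -3, 2: opposite signs.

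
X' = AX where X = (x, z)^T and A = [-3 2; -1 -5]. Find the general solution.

x(t) = C_1e^(-4t)sin(t) + C_1e^(-4t)cos(t) + C_2e^(-4t)sin(t) - C_2e^(-4t)cos(t), z(t) = -C_1e^(-4t)sin(t) + C_2e^(-4t)cos(t)

Coefficient matrix A = [[-3, 2], [-1, -5]].
Characteristic polynomial det(A - λI) = λ^2 + 8λ + 17 = 0.
Eigenvalues λ = -4 ± i (complex conjugate pair).
For λ=-4+i: an eigenvector is (1,0) - i(1,-1) = (1 - i, 0 + i).
A real fundamental pair from Re and Im of e^((-4+i)t)v: X_1 = e^(-4t)(cos(t)·(1,0) + sin(t)·(1,-1)), X_2 = e^(-4t)(sin(t)·(1,0) - cos(t)·(1,-1)).
General solution: C_1X_1 + C_2X_2.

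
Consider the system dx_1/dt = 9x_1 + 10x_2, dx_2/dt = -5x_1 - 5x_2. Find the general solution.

x_1(t) = 3C_1e^(2t)sin(t) - C_1e^(2t)cos(t) - C_2e^(2t)sin(t) - 3C_2e^(2t)cos(t), x_2(t) = -2C_1e^(2t)sin(t) + C_1e^(2t)cos(t) + C_2e^(2t)sin(t) + 2C_2e^(2t)cos(t)

Coefficient matrix A = [[9, 10], [-5, -5]].
Characteristic polynomial det(A - λI) = λ^2 - 4λ + 5 = 0.
Eigenvalues λ = 2 ± i (complex conjugate pair).
For λ=2+i: an eigenvector is (-1,1) - i(3,-2) = (-1 - 3i, 1 + 2i).
A real fundamental pair from Re and Im of e^((2+i)t)v: X_1 = e^(2t)(cos(t)·(-1,1) + sin(t)·(3,-2)), X_2 = e^(2t)(sin(t)·(-1,1) - cos(t)·(3,-2)).
General solution: C_1X_1 + C_2X_2.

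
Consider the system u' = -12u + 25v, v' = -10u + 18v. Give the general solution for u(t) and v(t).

u(t) = C_1e^(3t)sin(5t) - 2C_1e^(3t)cos(5t) - 2C_2e^(3t)sin(5t) - C_2e^(3t)cos(5t), v(t) = C_1e^(3t)sin(5t) - C_1e^(3t)cos(5t) - C_2e^(3t)sin(5t) - C_2e^(3t)cos(5t)

Coefficient matrix A = [[-12, 25], [-10, 18]].
Characteristic polynomial det(A - λI) = λ^2 - 6λ + 34 = 0.
Eigenvalues λ = 3 ± 5i (complex conjugate pair).
For λ=3+5i: an eigenvector is (-2,-1) - i(1,1) = (-2 - i, -1 - i).
A real fundamental pair from Re and Im of e^((3+5i)t)v: X_1 = e^(3t)(cos(5t)·(-2,-1) + sin(5t)·(1,1)), X_2 = e^(3t)(sin(5t)·(-2,-1) - cos(5t)·(1,1)).
General solution: C_1X_1 + C_2X_2.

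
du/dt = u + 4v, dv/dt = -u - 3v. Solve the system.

Coefficient matrix A = [[1, 4], [-1, -3]].
Characteristic polynomial det(A - λI) = λ^2 + 2λ + 1 = 0.
Single eigenvalue λ = -1 with algebraic multiplicity 2.
Eigenvector v = (2,-1); generalized eigenvector w with (A-λI)w=v is (-1,1).
General solution: e^(-t)[c_1·v + c_2·(t·v + w)].

u(t) = 2c_1e^(-t) + 2c_2te^(-t) - c_2e^(-t), v(t) = -c_1e^(-t) - c_2te^(-t) + c_2e^(-t)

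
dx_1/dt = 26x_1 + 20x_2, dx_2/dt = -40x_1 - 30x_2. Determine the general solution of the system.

x_1(t) = -C_1e^(-2t)sin(4t) + 2C_1e^(-2t)cos(4t) + 2C_2e^(-2t)sin(4t) + C_2e^(-2t)cos(4t), x_2(t) = C_1e^(-2t)sin(4t) - 3C_1e^(-2t)cos(4t) - 3C_2e^(-2t)sin(4t) - C_2e^(-2t)cos(4t)

Coefficient matrix A = [[26, 20], [-40, -30]].
Characteristic polynomial det(A - λI) = λ^2 + 4λ + 20 = 0.
Eigenvalues λ = -2 ± 4i (complex conjugate pair).
For λ=-2+4i: an eigenvector is (2,-3) - i(-1,1) = (2 + i, -3 - i).
A real fundamental pair from Re and Im of e^((-2+4i)t)v: X_1 = e^(-2t)(cos(4t)·(2,-3) + sin(4t)·(-1,1)), X_2 = e^(-2t)(sin(4t)·(2,-3) - cos(4t)·(-1,1)).
General solution: C_1X_1 + C_2X_2.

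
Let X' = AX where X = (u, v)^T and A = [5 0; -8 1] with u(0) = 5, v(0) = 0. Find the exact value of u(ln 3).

1215

A = [[5,0],[-8,1]]; eigenvalues λ = 1, 5.
Eigenvectors: (0,1) for λ=1, (1,-2) for λ=5.
From the initial condition, c_1 = 10, c_2 = 5.
u(ln 3) = (10)(3^1)(0) + (5)(3^5)(1) = 1215.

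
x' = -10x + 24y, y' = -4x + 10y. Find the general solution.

Coefficient matrix A = [[-10, 24], [-4, 10]].
Characteristic polynomial det(A - λI) = λ^2 - 4 = 0.
Eigenvalues λ = -2, 2.
For λ=-2: (A-λI) row 1 is [-8, 24], so an eigenvector is (-3, -1).
For λ=2: (A-λI) row 1 is [-12, 24], so an eigenvector is (-2, -1).
General solution: K_1e^(-2t)(-3,-1) + K_2e^(2t)(-2,-1).

x(t) = -3K_1e^(-2t) - 2K_2e^(2t), y(t) = -K_1e^(-2t) - K_2e^(2t)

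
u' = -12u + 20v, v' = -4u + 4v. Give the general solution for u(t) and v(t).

u(t) = 2c_1e^(-4t)sin(4t) - c_1e^(-4t)cos(4t) - c_2e^(-4t)sin(4t) - 2c_2e^(-4t)cos(4t), v(t) = c_1e^(-4t)sin(4t) - c_2e^(-4t)cos(4t)

Coefficient matrix A = [[-12, 20], [-4, 4]].
Characteristic polynomial det(A - λI) = λ^2 + 8λ + 32 = 0.
Eigenvalues λ = -4 ± 4i (complex conjugate pair).
For λ=-4+4i: an eigenvector is (-1,0) - i(2,1) = (-1 - 2i, 0 - i).
A real fundamental pair from Re and Im of e^((-4+4i)t)v: X_1 = e^(-4t)(cos(4t)·(-1,0) + sin(4t)·(2,1)), X_2 = e^(-4t)(sin(4t)·(-1,0) - cos(4t)·(2,1)).
General solution: c_1X_1 + c_2X_2.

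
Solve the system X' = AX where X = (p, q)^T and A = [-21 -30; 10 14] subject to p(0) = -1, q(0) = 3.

Coefficient matrix A = [[-21, -30], [10, 14]].
Characteristic polynomial det(A - λI) = λ^2 + 7λ + 6 = 0.
Eigenvalues λ = -1, -6.
For λ=-1: (A-λI) row 1 is [-20, -30], so an eigenvector is (-3, 2).
For λ=-6: (A-λI) row 1 is [-15, -30], so an eigenvector is (-2, 1).
General solution: C_1e^(-t)(-3,2) + C_2e^(-6t)(-2,1).
Applying p(0)=-1, q(0)=3 gives C_1=5, C_2=-7.

p(t) = -15e^(-t) + 14e^(-6t), q(t) = 10e^(-t) - 7e^(-6t)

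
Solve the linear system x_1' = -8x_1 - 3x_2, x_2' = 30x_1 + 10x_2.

x_1(t) = C_1e^(t)cos(3t) + C_2e^(t)sin(3t), x_2(t) = C_1e^(t)sin(3t) - 3C_1e^(t)cos(3t) - 3C_2e^(t)sin(3t) - C_2e^(t)cos(3t)

Coefficient matrix A = [[-8, -3], [30, 10]].
Characteristic polynomial det(A - λI) = λ^2 - 2λ + 10 = 0.
Eigenvalues λ = 1 ± 3i (complex conjugate pair).
For λ=1+3i: an eigenvector is (1,-3) - i(0,1) = (1, -3 - i).
A real fundamental pair from Re and Im of e^((1+3i)t)v: X_1 = e^(t)(cos(3t)·(1,-3) + sin(3t)·(0,1)), X_2 = e^(t)(sin(3t)·(1,-3) - cos(3t)·(0,1)).
General solution: C_1X_1 + C_2X_2.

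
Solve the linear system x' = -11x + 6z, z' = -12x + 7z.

Coefficient matrix A = [[-11, 6], [-12, 7]].
Characteristic polynomial det(A - λI) = λ^2 + 4λ - 5 = 0.
Eigenvalues λ = -5, 1.
For λ=-5: (A-λI) row 1 is [-6, 6], so an eigenvector is (-1, -1).
For λ=1: (A-λI) row 1 is [-12, 6], so an eigenvector is (1, 2).
General solution: c_1e^(-5t)(-1,-1) + c_2e^(t)(1,2).

x(t) = -c_1e^(-5t) + c_2e^(t), z(t) = -c_1e^(-5t) + 2c_2e^(t)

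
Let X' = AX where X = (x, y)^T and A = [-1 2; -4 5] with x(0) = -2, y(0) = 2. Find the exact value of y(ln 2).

52

A = [[-1,2],[-4,5]]; eigenvalues λ = 3, 1.
Eigenvectors: (-1,-2) for λ=3, (-1,-1) for λ=1.
From the initial condition, c_1 = -4, c_2 = 6.
y(ln 2) = (-4)(2^3)(-2) + (6)(2^1)(-1) = 52.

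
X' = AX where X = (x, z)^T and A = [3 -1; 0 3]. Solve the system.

Coefficient matrix A = [[3, -1], [0, 3]].
Characteristic polynomial det(A - λI) = λ^2 - 6λ + 9 = 0.
Single eigenvalue λ = 3 with algebraic multiplicity 2.
Eigenvector v = (1,0); generalized eigenvector w with (A-λI)w=v is (-2,-1).
General solution: e^(3t)[K_1·v + K_2·(t·v + w)].

x(t) = K_1e^(3t) + K_2te^(3t) - 2K_2e^(3t), z(t) = -K_2e^(3t)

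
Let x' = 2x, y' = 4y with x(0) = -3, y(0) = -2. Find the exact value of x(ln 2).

-12

A = [[2,0],[0,4]]; eigenvalues λ = 4, 2.
Eigenvectors: (0,-1) for λ=4, (1,0) for λ=2.
From the initial condition, c_1 = 2, c_2 = -3.
x(ln 2) = (2)(2^4)(0) + (-3)(2^2)(1) = -12.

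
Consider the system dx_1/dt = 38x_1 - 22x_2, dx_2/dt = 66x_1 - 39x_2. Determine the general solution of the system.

Coefficient matrix A = [[38, -22], [66, -39]].
Characteristic polynomial det(A - λI) = λ^2 + λ - 30 = 0.
Eigenvalues λ = 5, -6.
For λ=5: (A-λI) row 1 is [33, -22], so an eigenvector is (-2, -3).
For λ=-6: (A-λI) row 1 is [44, -22], so an eigenvector is (1, 2).
General solution: C_1e^(5t)(-2,-3) + C_2e^(-6t)(1,2).

x_1(t) = -2C_1e^(5t) + C_2e^(-6t), x_2(t) = -3C_1e^(5t) + 2C_2e^(-6t)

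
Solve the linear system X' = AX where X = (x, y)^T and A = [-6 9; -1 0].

x(t) = 3K_1e^(-3t) + 3K_2te^(-3t) - K_2e^(-3t), y(t) = K_1e^(-3t) + K_2te^(-3t)

Coefficient matrix A = [[-6, 9], [-1, 0]].
Characteristic polynomial det(A - λI) = λ^2 + 6λ + 9 = 0.
Single eigenvalue λ = -3 with algebraic multiplicity 2.
Eigenvector v = (3,1); generalized eigenvector w with (A-λI)w=v is (-1,0).
General solution: e^(-3t)[K_1·v + K_2·(t·v + w)].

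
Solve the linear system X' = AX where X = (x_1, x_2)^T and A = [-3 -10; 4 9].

Coefficient matrix A = [[-3, -10], [4, 9]].
Characteristic polynomial det(A - λI) = λ^2 - 6λ + 13 = 0.
Eigenvalues λ = 3 ± 2i (complex conjugate pair).
For λ=3+2i: an eigenvector is (2,-1) - i(-1,1) = (2 + i, -1 - i).
A real fundamental pair from Re and Im of e^((3+2i)t)v: X_1 = e^(3t)(cos(2t)·(2,-1) + sin(2t)·(-1,1)), X_2 = e^(3t)(sin(2t)·(2,-1) - cos(2t)·(-1,1)).
General solution: c_1X_1 + c_2X_2.

x_1(t) = -c_1e^(3t)sin(2t) + 2c_1e^(3t)cos(2t) + 2c_2e^(3t)sin(2t) + c_2e^(3t)cos(2t), x_2(t) = c_1e^(3t)sin(2t) - c_1e^(3t)cos(2t) - c_2e^(3t)sin(2t) - c_2e^(3t)cos(2t)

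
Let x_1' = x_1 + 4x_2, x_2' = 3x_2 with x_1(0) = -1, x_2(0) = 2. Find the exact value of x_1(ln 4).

236

A = [[1,4],[0,3]]; eigenvalues λ = 3, 1.
Eigenvectors: (-2,-1) for λ=3, (-1,0) for λ=1.
From the initial condition, c_1 = -2, c_2 = 5.
x_1(ln 4) = (-2)(4^3)(-2) + (5)(4^1)(-1) = 236.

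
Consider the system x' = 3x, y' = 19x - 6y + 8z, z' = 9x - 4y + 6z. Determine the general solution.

Coefficient matrix A = [[3, 0, 0], [19, -6, 8], [9, -4, 6]].
det(A - λI) = 0 gives eigenvalues λ = -2, 3, 2.
For λ=-2: eigenvector (0,2,1).
For λ=3: eigenvector (1,3,1).
For λ=2: eigenvector (0,1,1).
General solution: c_1e^(-2t)(0,2,1) + c_2e^(3t)(1,3,1) + c_3e^(2t)(0,1,1).

x(t) = c_2e^(3t), y(t) = 2c_1e^(-2t) + 3c_2e^(3t) + c_3e^(2t), z(t) = c_1e^(-2t) + c_2e^(3t) + c_3e^(2t)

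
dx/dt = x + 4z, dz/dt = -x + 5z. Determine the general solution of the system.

Coefficient matrix A = [[1, 4], [-1, 5]].
Characteristic polynomial det(A - λI) = λ^2 - 6λ + 9 = 0.
Single eigenvalue λ = 3 with algebraic multiplicity 2.
Eigenvector v = (-2,-1); generalized eigenvector w with (A-λI)w=v is (-3,-2).
General solution: e^(3t)[C_1·v + C_2·(t·v + w)].

x(t) = -2C_1e^(3t) - 2C_2te^(3t) - 3C_2e^(3t), z(t) = -C_1e^(3t) - C_2te^(3t) - 2C_2e^(3t)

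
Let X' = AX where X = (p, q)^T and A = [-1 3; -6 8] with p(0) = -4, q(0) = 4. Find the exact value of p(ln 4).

A = [[-1,3],[-6,8]]; eigenvalues λ = 2, 5.
Eigenvectors: (1,1) for λ=2, (1,2) for λ=5.
From the initial condition, c_1 = -12, c_2 = 8.
p(ln 4) = (-12)(4^2)(1) + (8)(4^5)(1) = 8000.

8000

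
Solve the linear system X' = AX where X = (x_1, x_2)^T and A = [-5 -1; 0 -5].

Coefficient matrix A = [[-5, -1], [0, -5]].
Characteristic polynomial det(A - λI) = λ^2 + 10λ + 25 = 0.
Single eigenvalue λ = -5 with algebraic multiplicity 2.
Eigenvector v = (1,0); generalized eigenvector w with (A-λI)w=v is (1,-1).
General solution: e^(-5t)[c_1·v + c_2·(t·v + w)].

x_1(t) = c_1e^(-5t) + c_2te^(-5t) + c_2e^(-5t), x_2(t) = -c_2e^(-5t)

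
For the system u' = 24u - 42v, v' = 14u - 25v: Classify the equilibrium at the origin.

A = [[24,-42],[14,-25]]; det(A-λI) = λ^2 + λ - 12.
λ = 3, -4: opposite signs.

saddle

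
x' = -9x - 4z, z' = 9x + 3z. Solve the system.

Coefficient matrix A = [[-9, -4], [9, 3]].
Characteristic polynomial det(A - λI) = λ^2 + 6λ + 9 = 0.
Single eigenvalue λ = -3 with algebraic multiplicity 2.
Eigenvector v = (-2,3); generalized eigenvector w with (A-λI)w=v is (1,-1).
General solution: e^(-3t)[C_1·v + C_2·(t·v + w)].

x(t) = -2C_1e^(-3t) - 2C_2te^(-3t) + C_2e^(-3t), z(t) = 3C_1e^(-3t) + 3C_2te^(-3t) - C_2e^(-3t)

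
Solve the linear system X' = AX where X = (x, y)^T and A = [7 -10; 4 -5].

Coefficient matrix A = [[7, -10], [4, -5]].
Characteristic polynomial det(A - λI) = λ^2 - 2λ + 5 = 0.
Eigenvalues λ = 1 ± 2i (complex conjugate pair).
For λ=1+2i: an eigenvector is (2,1) - i(1,1) = (2 - i, 1 - i).
A real fundamental pair from Re and Im of e^((1+2i)t)v: X_1 = e^(t)(cos(2t)·(2,1) + sin(2t)·(1,1)), X_2 = e^(t)(sin(2t)·(2,1) - cos(2t)·(1,1)).
General solution: C_1X_1 + C_2X_2.

x(t) = C_1e^(t)sin(2t) + 2C_1e^(t)cos(2t) + 2C_2e^(t)sin(2t) - C_2e^(t)cos(2t), y(t) = C_1e^(t)sin(2t) + C_1e^(t)cos(2t) + C_2e^(t)sin(2t) - C_2e^(t)cos(2t)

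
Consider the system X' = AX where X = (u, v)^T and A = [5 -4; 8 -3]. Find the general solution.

u(t) = -K_1e^(t)sin(4t) + K_2e^(t)cos(4t), v(t) = -K_1e^(t)sin(4t) + K_1e^(t)cos(4t) + K_2e^(t)sin(4t) + K_2e^(t)cos(4t)

Coefficient matrix A = [[5, -4], [8, -3]].
Characteristic polynomial det(A - λI) = λ^2 - 2λ + 17 = 0.
Eigenvalues λ = 1 ± 4i (complex conjugate pair).
For λ=1+4i: an eigenvector is (0,1) - i(-1,-1) = (0 + i, 1 + i).
A real fundamental pair from Re and Im of e^((1+4i)t)v: X_1 = e^(t)(cos(4t)·(0,1) + sin(4t)·(-1,-1)), X_2 = e^(t)(sin(4t)·(0,1) - cos(4t)·(-1,-1)).
General solution: K_1X_1 + K_2X_2.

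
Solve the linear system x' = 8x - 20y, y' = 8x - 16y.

Coefficient matrix A = [[8, -20], [8, -16]].
Characteristic polynomial det(A - λI) = λ^2 + 8λ + 32 = 0.
Eigenvalues λ = -4 ± 4i (complex conjugate pair).
For λ=-4+4i: an eigenvector is (1,1) - i(-2,-1) = (1 + 2i, 1 + i).
A real fundamental pair from Re and Im of e^((-4+4i)t)v: X_1 = e^(-4t)(cos(4t)·(1,1) + sin(4t)·(-2,-1)), X_2 = e^(-4t)(sin(4t)·(1,1) - cos(4t)·(-2,-1)).
General solution: c_1X_1 + c_2X_2.

x(t) = -2c_1e^(-4t)sin(4t) + c_1e^(-4t)cos(4t) + c_2e^(-4t)sin(4t) + 2c_2e^(-4t)cos(4t), y(t) = -c_1e^(-4t)sin(4t) + c_1e^(-4t)cos(4t) + c_2e^(-4t)sin(4t) + c_2e^(-4t)cos(4t)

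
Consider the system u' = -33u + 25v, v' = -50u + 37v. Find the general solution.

u(t) = C_1e^(2t)sin(5t) + 2C_1e^(2t)cos(5t) + 2C_2e^(2t)sin(5t) - C_2e^(2t)cos(5t), v(t) = C_1e^(2t)sin(5t) + 3C_1e^(2t)cos(5t) + 3C_2e^(2t)sin(5t) - C_2e^(2t)cos(5t)

Coefficient matrix A = [[-33, 25], [-50, 37]].
Characteristic polynomial det(A - λI) = λ^2 - 4λ + 29 = 0.
Eigenvalues λ = 2 ± 5i (complex conjugate pair).
For λ=2+5i: an eigenvector is (2,3) - i(1,1) = (2 - i, 3 - i).
A real fundamental pair from Re and Im of e^((2+5i)t)v: X_1 = e^(2t)(cos(5t)·(2,3) + sin(5t)·(1,1)), X_2 = e^(2t)(sin(5t)·(2,3) - cos(5t)·(1,1)).
General solution: C_1X_1 + C_2X_2.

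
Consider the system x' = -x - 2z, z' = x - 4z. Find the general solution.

x(t) = -K_1e^(-3t) - 2K_2e^(-2t), z(t) = -K_1e^(-3t) - K_2e^(-2t)

Coefficient matrix A = [[-1, -2], [1, -4]].
Characteristic polynomial det(A - λI) = λ^2 + 5λ + 6 = 0.
Eigenvalues λ = -3, -2.
For λ=-3: (A-λI) row 1 is [2, -2], so an eigenvector is (-1, -1).
For λ=-2: (A-λI) row 1 is [1, -2], so an eigenvector is (-2, -1).
General solution: K_1e^(-3t)(-1,-1) + K_2e^(-2t)(-2,-1).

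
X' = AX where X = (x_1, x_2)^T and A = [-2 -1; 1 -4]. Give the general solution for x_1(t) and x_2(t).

Coefficient matrix A = [[-2, -1], [1, -4]].
Characteristic polynomial det(A - λI) = λ^2 + 6λ + 9 = 0.
Single eigenvalue λ = -3 with algebraic multiplicity 2.
Eigenvector v = (-1,-1); generalized eigenvector w with (A-λI)w=v is (2,3).
General solution: e^(-3t)[C_1·v + C_2·(t·v + w)].

x_1(t) = -C_1e^(-3t) - C_2te^(-3t) + 2C_2e^(-3t), x_2(t) = -C_1e^(-3t) - C_2te^(-3t) + 3C_2e^(-3t)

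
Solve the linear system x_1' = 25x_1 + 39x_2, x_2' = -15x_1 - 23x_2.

Coefficient matrix A = [[25, 39], [-15, -23]].
Characteristic polynomial det(A - λI) = λ^2 - 2λ + 10 = 0.
Eigenvalues λ = 1 ± 3i (complex conjugate pair).
For λ=1+3i: an eigenvector is (-2,1) - i(-3,2) = (-2 + 3i, 1 - 2i).
A real fundamental pair from Re and Im of e^((1+3i)t)v: X_1 = e^(t)(cos(3t)·(-2,1) + sin(3t)·(-3,2)), X_2 = e^(t)(sin(3t)·(-2,1) - cos(3t)·(-3,2)).
General solution: K_1X_1 + K_2X_2.

x_1(t) = -3K_1e^(t)sin(3t) - 2K_1e^(t)cos(3t) - 2K_2e^(t)sin(3t) + 3K_2e^(t)cos(3t), x_2(t) = 2K_1e^(t)sin(3t) + K_1e^(t)cos(3t) + K_2e^(t)sin(3t) - 2K_2e^(t)cos(3t)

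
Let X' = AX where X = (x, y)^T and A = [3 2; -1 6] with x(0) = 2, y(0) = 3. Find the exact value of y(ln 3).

A = [[3,2],[-1,6]]; eigenvalues λ = 5, 4.
Eigenvectors: (1,1) for λ=5, (2,1) for λ=4.
From the initial condition, c_1 = 4, c_2 = -1.
y(ln 3) = (4)(3^5)(1) + (-1)(3^4)(1) = 891.

891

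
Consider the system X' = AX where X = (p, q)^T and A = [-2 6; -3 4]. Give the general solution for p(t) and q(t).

p(t) = -K_1e^(t)sin(3t) + K_1e^(t)cos(3t) + K_2e^(t)sin(3t) + K_2e^(t)cos(3t), q(t) = -K_1e^(t)sin(3t) + K_2e^(t)cos(3t)

Coefficient matrix A = [[-2, 6], [-3, 4]].
Characteristic polynomial det(A - λI) = λ^2 - 2λ + 10 = 0.
Eigenvalues λ = 1 ± 3i (complex conjugate pair).
For λ=1+3i: an eigenvector is (1,0) - i(-1,-1) = (1 + i, 0 + i).
A real fundamental pair from Re and Im of e^((1+3i)t)v: X_1 = e^(t)(cos(3t)·(1,0) + sin(3t)·(-1,-1)), X_2 = e^(t)(sin(3t)·(1,0) - cos(3t)·(-1,-1)).
General solution: K_1X_1 + K_2X_2.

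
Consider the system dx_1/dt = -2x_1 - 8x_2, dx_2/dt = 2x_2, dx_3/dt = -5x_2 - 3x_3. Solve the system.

Coefficient matrix A = [[-2, -8, 0], [0, 2, 0], [0, -5, -3]].
det(A - λI) = 0 gives eigenvalues λ = -2, 2, -3.
For λ=-2: eigenvector (1,0,0).
For λ=2: eigenvector (-2,1,-1).
For λ=-3: eigenvector (0,0,1).
General solution: K_1e^(-2t)(1,0,0) + K_2e^(2t)(-2,1,-1) + K_3e^(-3t)(0,0,1).

x_1(t) = K_1e^(-2t) - 2K_2e^(2t), x_2(t) = K_2e^(2t), x_3(t) = -K_2e^(2t) + K_3e^(-3t)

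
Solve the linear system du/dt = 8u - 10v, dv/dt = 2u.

u(t) = -2K_1e^(4t)sin(2t) - K_1e^(4t)cos(2t) - K_2e^(4t)sin(2t) + 2K_2e^(4t)cos(2t), v(t) = -K_1e^(4t)sin(2t) + K_2e^(4t)cos(2t)

Coefficient matrix A = [[8, -10], [2, 0]].
Characteristic polynomial det(A - λI) = λ^2 - 8λ + 20 = 0.
Eigenvalues λ = 4 ± 2i (complex conjugate pair).
For λ=4+2i: an eigenvector is (-1,0) - i(-2,-1) = (-1 + 2i, 0 + i).
A real fundamental pair from Re and Im of e^((4+2i)t)v: X_1 = e^(4t)(cos(2t)·(-1,0) + sin(2t)·(-2,-1)), X_2 = e^(4t)(sin(2t)·(-1,0) - cos(2t)·(-2,-1)).
General solution: K_1X_1 + K_2X_2.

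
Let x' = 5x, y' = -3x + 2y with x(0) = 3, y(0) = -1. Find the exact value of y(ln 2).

-88

A = [[5,0],[-3,2]]; eigenvalues λ = 5, 2.
Eigenvectors: (1,-1) for λ=5, (0,-1) for λ=2.
From the initial condition, c_1 = 3, c_2 = -2.
y(ln 2) = (3)(2^5)(-1) + (-2)(2^2)(-1) = -88.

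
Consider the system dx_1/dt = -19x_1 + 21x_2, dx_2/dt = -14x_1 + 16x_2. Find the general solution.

x_1(t) = -K_1e^(2t) + 3K_2e^(-5t), x_2(t) = -K_1e^(2t) + 2K_2e^(-5t)

Coefficient matrix A = [[-19, 21], [-14, 16]].
Characteristic polynomial det(A - λI) = λ^2 + 3λ - 10 = 0.
Eigenvalues λ = 2, -5.
For λ=2: (A-λI) row 1 is [-21, 21], so an eigenvector is (-1, -1).
For λ=-5: (A-λI) row 1 is [-14, 21], so an eigenvector is (3, 2).
General solution: K_1e^(2t)(-1,-1) + K_2e^(-5t)(3,2).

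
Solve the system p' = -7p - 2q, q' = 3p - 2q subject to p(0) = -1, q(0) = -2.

Coefficient matrix A = [[-7, -2], [3, -2]].
Characteristic polynomial det(A - λI) = λ^2 + 9λ + 20 = 0.
Eigenvalues λ = -4, -5.
For λ=-4: (A-λI) row 1 is [-3, -2], so an eigenvector is (-2, 3).
For λ=-5: (A-λI) row 1 is [-2, -2], so an eigenvector is (-1, 1).
General solution: C_1e^(-4t)(-2,3) + C_2e^(-5t)(-1,1).
Applying p(0)=-1, q(0)=-2 gives C_1=-3, C_2=7.

p(t) = 6e^(-4t) - 7e^(-5t), q(t) = -9e^(-4t) + 7e^(-5t)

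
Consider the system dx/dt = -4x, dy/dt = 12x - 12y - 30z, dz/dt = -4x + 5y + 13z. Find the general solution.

Coefficient matrix A = [[-4, 0, 0], [12, -12, -30], [-4, 5, 13]].
det(A - λI) = 0 gives eigenvalues λ = -2, 3, -4.
For λ=-2: eigenvector (0,3,-1).
For λ=3: eigenvector (0,-2,1).
For λ=-4: eigenvector (-1,6,-2).
General solution: C_1e^(-2t)(0,3,-1) + C_2e^(3t)(0,-2,1) + C_3e^(-4t)(-1,6,-2).

x(t) = -C_3e^(-4t), y(t) = 3C_1e^(-2t) - 2C_2e^(3t) + 6C_3e^(-4t), z(t) = -C_1e^(-2t) + C_2e^(3t) - 2C_3e^(-4t)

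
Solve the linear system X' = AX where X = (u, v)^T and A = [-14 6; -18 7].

Coefficient matrix A = [[-14, 6], [-18, 7]].
Characteristic polynomial det(A - λI) = λ^2 + 7λ + 10 = 0.
Eigenvalues λ = -2, -5.
For λ=-2: (A-λI) row 1 is [-12, 6], so an eigenvector is (1, 2).
For λ=-5: (A-λI) row 1 is [-9, 6], so an eigenvector is (-2, -3).
General solution: C_1e^(-2t)(1,2) + C_2e^(-5t)(-2,-3).

u(t) = C_1e^(-2t) - 2C_2e^(-5t), v(t) = 2C_1e^(-2t) - 3C_2e^(-5t)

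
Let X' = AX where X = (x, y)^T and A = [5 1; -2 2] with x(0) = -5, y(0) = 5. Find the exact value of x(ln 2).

A = [[5,1],[-2,2]]; eigenvalues λ = 4, 3.
Eigenvectors: (-1,1) for λ=4, (1,-2) for λ=3.
From the initial condition, c_1 = 5, c_2 = 0.
x(ln 2) = (5)(2^4)(-1) + (0)(2^3)(1) = -80.

-80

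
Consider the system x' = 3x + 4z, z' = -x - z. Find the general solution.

Coefficient matrix A = [[3, 4], [-1, -1]].
Characteristic polynomial det(A - λI) = λ^2 - 2λ + 1 = 0.
Single eigenvalue λ = 1 with algebraic multiplicity 2.
Eigenvector v = (2,-1); generalized eigenvector w with (A-λI)w=v is (-1,1).
General solution: e^(t)[c_1·v + c_2·(t·v + w)].

x(t) = 2c_1e^(t) + 2c_2te^(t) - c_2e^(t), z(t) = -c_1e^(t) - c_2te^(t) + c_2e^(t)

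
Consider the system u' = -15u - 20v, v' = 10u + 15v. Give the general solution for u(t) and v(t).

u(t) = -c_1e^(5t) + 2c_2e^(-5t), v(t) = c_1e^(5t) - c_2e^(-5t)

Coefficient matrix A = [[-15, -20], [10, 15]].
Characteristic polynomial det(A - λI) = λ^2 - 25 = 0.
Eigenvalues λ = 5, -5.
For λ=5: (A-λI) row 1 is [-20, -20], so an eigenvector is (-1, 1).
For λ=-5: (A-λI) row 1 is [-10, -20], so an eigenvector is (2, -1).
General solution: c_1e^(5t)(-1,1) + c_2e^(-5t)(2,-1).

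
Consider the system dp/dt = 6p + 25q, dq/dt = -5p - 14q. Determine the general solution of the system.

Coefficient matrix A = [[6, 25], [-5, -14]].
Characteristic polynomial det(A - λI) = λ^2 + 8λ + 41 = 0.
Eigenvalues λ = -4 ± 5i (complex conjugate pair).
For λ=-4+5i: an eigenvector is (1,0) - i(2,-1) = (1 - 2i, 0 + i).
A real fundamental pair from Re and Im of e^((-4+5i)t)v: X_1 = e^(-4t)(cos(5t)·(1,0) + sin(5t)·(2,-1)), X_2 = e^(-4t)(sin(5t)·(1,0) - cos(5t)·(2,-1)).
General solution: K_1X_1 + K_2X_2.

p(t) = 2K_1e^(-4t)sin(5t) + K_1e^(-4t)cos(5t) + K_2e^(-4t)sin(5t) - 2K_2e^(-4t)cos(5t), q(t) = -K_1e^(-4t)sin(5t) + K_2e^(-4t)cos(5t)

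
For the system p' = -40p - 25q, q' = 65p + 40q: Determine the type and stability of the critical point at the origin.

center

A = [[-40,-25],[65,40]]; det(A-λI) = λ^2 + 25.
λ = 0 ± 5i: zero real part.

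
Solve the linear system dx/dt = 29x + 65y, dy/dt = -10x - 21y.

Coefficient matrix A = [[29, 65], [-10, -21]].
Characteristic polynomial det(A - λI) = λ^2 - 8λ + 41 = 0.
Eigenvalues λ = 4 ± 5i (complex conjugate pair).
For λ=4+5i: an eigenvector is (3,-1) - i(2,-1) = (3 - 2i, -1 + i).
A real fundamental pair from Re and Im of e^((4+5i)t)v: X_1 = e^(4t)(cos(5t)·(3,-1) + sin(5t)·(2,-1)), X_2 = e^(4t)(sin(5t)·(3,-1) - cos(5t)·(2,-1)).
General solution: K_1X_1 + K_2X_2.

x(t) = 2K_1e^(4t)sin(5t) + 3K_1e^(4t)cos(5t) + 3K_2e^(4t)sin(5t) - 2K_2e^(4t)cos(5t), y(t) = -K_1e^(4t)sin(5t) - K_1e^(4t)cos(5t) - K_2e^(4t)sin(5t) + K_2e^(4t)cos(5t)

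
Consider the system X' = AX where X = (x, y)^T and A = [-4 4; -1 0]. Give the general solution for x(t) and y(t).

x(t) = 2K_1e^(-2t) + 2K_2te^(-2t) + 3K_2e^(-2t), y(t) = K_1e^(-2t) + K_2te^(-2t) + 2K_2e^(-2t)

Coefficient matrix A = [[-4, 4], [-1, 0]].
Characteristic polynomial det(A - λI) = λ^2 + 4λ + 4 = 0.
Single eigenvalue λ = -2 with algebraic multiplicity 2.
Eigenvector v = (2,1); generalized eigenvector w with (A-λI)w=v is (3,2).
General solution: e^(-2t)[K_1·v + K_2·(t·v + w)].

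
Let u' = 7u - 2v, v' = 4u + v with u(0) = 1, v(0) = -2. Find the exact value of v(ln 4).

A = [[7,-2],[4,1]]; eigenvalues λ = 5, 3.
Eigenvectors: (-1,-1) for λ=5, (-1,-2) for λ=3.
From the initial condition, c_1 = -4, c_2 = 3.
v(ln 4) = (-4)(4^5)(-1) + (3)(4^3)(-2) = 3712.

3712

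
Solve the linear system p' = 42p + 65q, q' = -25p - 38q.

Coefficient matrix A = [[42, 65], [-25, -38]].
Characteristic polynomial det(A - λI) = λ^2 - 4λ + 29 = 0.
Eigenvalues λ = 2 ± 5i (complex conjugate pair).
For λ=2+5i: an eigenvector is (-3,2) - i(2,-1) = (-3 - 2i, 2 + i).
A real fundamental pair from Re and Im of e^((2+5i)t)v: X_1 = e^(2t)(cos(5t)·(-3,2) + sin(5t)·(2,-1)), X_2 = e^(2t)(sin(5t)·(-3,2) - cos(5t)·(2,-1)).
General solution: K_1X_1 + K_2X_2.

p(t) = 2K_1e^(2t)sin(5t) - 3K_1e^(2t)cos(5t) - 3K_2e^(2t)sin(5t) - 2K_2e^(2t)cos(5t), q(t) = -K_1e^(2t)sin(5t) + 2K_1e^(2t)cos(5t) + 2K_2e^(2t)sin(5t) + K_2e^(2t)cos(5t)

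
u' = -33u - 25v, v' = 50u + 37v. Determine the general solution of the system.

u(t) = -c_1e^(2t)sin(5t) - 2c_1e^(2t)cos(5t) - 2c_2e^(2t)sin(5t) + c_2e^(2t)cos(5t), v(t) = c_1e^(2t)sin(5t) + 3c_1e^(2t)cos(5t) + 3c_2e^(2t)sin(5t) - c_2e^(2t)cos(5t)

Coefficient matrix A = [[-33, -25], [50, 37]].
Characteristic polynomial det(A - λI) = λ^2 - 4λ + 29 = 0.
Eigenvalues λ = 2 ± 5i (complex conjugate pair).
For λ=2+5i: an eigenvector is (-2,3) - i(-1,1) = (-2 + i, 3 - i).
A real fundamental pair from Re and Im of e^((2+5i)t)v: X_1 = e^(2t)(cos(5t)·(-2,3) + sin(5t)·(-1,1)), X_2 = e^(2t)(sin(5t)·(-2,3) - cos(5t)·(-1,1)).
General solution: c_1X_1 + c_2X_2.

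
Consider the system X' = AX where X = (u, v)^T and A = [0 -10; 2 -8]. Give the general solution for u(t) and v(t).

u(t) = -K_1e^(-4t)sin(2t) + 2K_1e^(-4t)cos(2t) + 2K_2e^(-4t)sin(2t) + K_2e^(-4t)cos(2t), v(t) = K_1e^(-4t)cos(2t) + K_2e^(-4t)sin(2t)

Coefficient matrix A = [[0, -10], [2, -8]].
Characteristic polynomial det(A - λI) = λ^2 + 8λ + 20 = 0.
Eigenvalues λ = -4 ± 2i (complex conjugate pair).
For λ=-4+2i: an eigenvector is (2,1) - i(-1,0) = (2 + i, 1).
A real fundamental pair from Re and Im of e^((-4+2i)t)v: X_1 = e^(-4t)(cos(2t)·(2,1) + sin(2t)·(-1,0)), X_2 = e^(-4t)(sin(2t)·(2,1) - cos(2t)·(-1,0)).
General solution: K_1X_1 + K_2X_2.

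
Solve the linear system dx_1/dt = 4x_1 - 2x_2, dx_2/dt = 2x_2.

Coefficient matrix A = [[4, -2], [0, 2]].
Characteristic polynomial det(A - λI) = λ^2 - 6λ + 8 = 0.
Eigenvalues λ = 4, 2.
For λ=4: (A-λI) row 1 is [0, -2], so an eigenvector is (1, 0).
For λ=2: (A-λI) row 1 is [2, -2], so an eigenvector is (-1, -1).
General solution: c_1e^(4t)(1,0) + c_2e^(2t)(-1,-1).

x_1(t) = c_1e^(4t) - c_2e^(2t), x_2(t) = -c_2e^(2t)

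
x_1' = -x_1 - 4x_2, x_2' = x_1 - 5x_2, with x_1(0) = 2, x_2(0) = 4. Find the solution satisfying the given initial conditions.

x_1(t) = -12te^(-3t) + 2e^(-3t), x_2(t) = -6te^(-3t) + 4e^(-3t)

Coefficient matrix A = [[-1, -4], [1, -5]].
Characteristic polynomial det(A - λI) = λ^2 + 6λ + 9 = 0.
Single eigenvalue λ = -3 with algebraic multiplicity 2.
Eigenvector v = (2,1); generalized eigenvector w with (A-λI)w=v is (-3,-2).
General solution: e^(-3t)[c_1·v + c_2·(t·v + w)].
Applying x_1(0)=2, x_2(0)=4 gives c_1=-8, c_2=-6.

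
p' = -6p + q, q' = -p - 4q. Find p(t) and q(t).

p(t) = -c_1e^(-5t) - c_2te^(-5t) - 2c_2e^(-5t), q(t) = -c_1e^(-5t) - c_2te^(-5t) - 3c_2e^(-5t)

Coefficient matrix A = [[-6, 1], [-1, -4]].
Characteristic polynomial det(A - λI) = λ^2 + 10λ + 25 = 0.
Single eigenvalue λ = -5 with algebraic multiplicity 2.
Eigenvector v = (-1,-1); generalized eigenvector w with (A-λI)w=v is (-2,-3).
General solution: e^(-5t)[c_1·v + c_2·(t·v + w)].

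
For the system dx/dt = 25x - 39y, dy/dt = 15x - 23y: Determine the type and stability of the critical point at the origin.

unstable spiral

A = [[25,-39],[15,-23]]; det(A-λI) = λ^2 - 2λ + 10.
λ = 1 ± 3i: positive real part.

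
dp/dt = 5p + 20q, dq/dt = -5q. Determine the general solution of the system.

p(t) = -C_1e^(5t) + 2C_2e^(-5t), q(t) = -C_2e^(-5t)

Coefficient matrix A = [[5, 20], [0, -5]].
Characteristic polynomial det(A - λI) = λ^2 - 25 = 0.
Eigenvalues λ = 5, -5.
For λ=5: (A-λI) row 1 is [0, 20], so an eigenvector is (-1, 0).
For λ=-5: (A-λI) row 1 is [10, 20], so an eigenvector is (2, -1).
General solution: C_1e^(5t)(-1,0) + C_2e^(-5t)(2,-1).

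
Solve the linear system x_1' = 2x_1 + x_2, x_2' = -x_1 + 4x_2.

x_1(t) = -c_1e^(3t) - c_2te^(3t) - c_2e^(3t), x_2(t) = -c_1e^(3t) - c_2te^(3t) - 2c_2e^(3t)

Coefficient matrix A = [[2, 1], [-1, 4]].
Characteristic polynomial det(A - λI) = λ^2 - 6λ + 9 = 0.
Single eigenvalue λ = 3 with algebraic multiplicity 2.
Eigenvector v = (-1,-1); generalized eigenvector w with (A-λI)w=v is (-1,-2).
General solution: e^(3t)[c_1·v + c_2·(t·v + w)].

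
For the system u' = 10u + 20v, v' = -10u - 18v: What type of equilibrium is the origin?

A = [[10,20],[-10,-18]]; det(A-λI) = λ^2 + 8λ + 20.
λ = -4 ± 2i: negative real part.

stable spiral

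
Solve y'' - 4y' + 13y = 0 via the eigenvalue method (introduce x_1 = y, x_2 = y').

Let x_1 = y, x_2 = y'. Then x_1' = x_2 and x_2' = -13x_1 + 4x_2.
A = [[0,1],[-13,4]]; det(A-λI) = λ^2 - 4λ + 13.
Eigenvalues λ = 2 ± 3i.

y(t) = c_1e^(2t)cos(3t) + c_2e^(2t)sin(3t)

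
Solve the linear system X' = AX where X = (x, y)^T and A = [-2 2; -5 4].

Coefficient matrix A = [[-2, 2], [-5, 4]].
Characteristic polynomial det(A - λI) = λ^2 - 2λ + 2 = 0.
Eigenvalues λ = 1 ± i (complex conjugate pair).
For λ=1+i: an eigenvector is (1,2) - i(1,1) = (1 - i, 2 - i).
A real fundamental pair from Re and Im of e^((1+i)t)v: X_1 = e^(t)(cos(t)·(1,2) + sin(t)·(1,1)), X_2 = e^(t)(sin(t)·(1,2) - cos(t)·(1,1)).
General solution: c_1X_1 + c_2X_2.

x(t) = c_1e^(t)sin(t) + c_1e^(t)cos(t) + c_2e^(t)sin(t) - c_2e^(t)cos(t), y(t) = c_1e^(t)sin(t) + 2c_1e^(t)cos(t) + 2c_2e^(t)sin(t) - c_2e^(t)cos(t)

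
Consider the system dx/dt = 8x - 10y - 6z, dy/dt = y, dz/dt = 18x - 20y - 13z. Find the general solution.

Coefficient matrix A = [[8, -10, -6], [0, 1, 0], [18, -20, -13]].
det(A - λI) = 0 gives eigenvalues λ = -4, 1, -1.
For λ=-4: eigenvector (-1,0,-2).
For λ=1: eigenvector (-2,1,-4).
For λ=-1: eigenvector (2,0,3).
General solution: C_1e^(-4t)(-1,0,-2) + C_2e^(t)(-2,1,-4) + C_3e^(-t)(2,0,3).

x(t) = -C_1e^(-4t) - 2C_2e^(t) + 2C_3e^(-t), y(t) = C_2e^(t), z(t) = -2C_1e^(-4t) - 4C_2e^(t) + 3C_3e^(-t)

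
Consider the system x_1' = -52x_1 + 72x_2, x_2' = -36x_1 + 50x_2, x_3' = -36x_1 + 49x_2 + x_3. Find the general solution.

Coefficient matrix A = [[-52, 72, 0], [-36, 50, 0], [-36, 49, 1]].
det(A - λI) = 0 gives eigenvalues λ = 1, 2, -4.
For λ=1: eigenvector (0,0,1).
For λ=2: eigenvector (-4,-3,-3).
For λ=-4: eigenvector (-3,-2,-2).
General solution: c_1e^(t)(0,0,1) + c_2e^(2t)(-4,-3,-3) + c_3e^(-4t)(-3,-2,-2).

x_1(t) = -4c_2e^(2t) - 3c_3e^(-4t), x_2(t) = -3c_2e^(2t) - 2c_3e^(-4t), x_3(t) = c_1e^(t) - 3c_2e^(2t) - 2c_3e^(-4t)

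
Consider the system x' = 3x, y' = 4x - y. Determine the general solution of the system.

x(t) = -K_2e^(3t), y(t) = K_1e^(-t) - K_2e^(3t)

Coefficient matrix A = [[3, 0], [4, -1]].
Characteristic polynomial det(A - λI) = λ^2 - 2λ - 3 = 0.
Eigenvalues λ = -1, 3.
For λ=-1: (A-λI) row 1 is [4, 0], so an eigenvector is (0, 1).
For λ=3: (A-λI) row 2 is [4, -4], so an eigenvector is (-1, -1).
General solution: K_1e^(-t)(0,1) + K_2e^(3t)(-1,-1).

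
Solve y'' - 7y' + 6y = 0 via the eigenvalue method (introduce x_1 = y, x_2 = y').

Let x_1 = y, x_2 = y'. Then x_1' = x_2 and x_2' = -6x_1 + 7x_2.
A = [[0,1],[-6,7]]; det(A-λI) = λ^2 - 7λ + 6.
Eigenvalues λ = 6, 1 with eigenvectors (1,6), (1,1).

y(t) = c_1e^(6t) + c_2e^(t)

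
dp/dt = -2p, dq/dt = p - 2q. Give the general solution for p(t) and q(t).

Coefficient matrix A = [[-2, 0], [1, -2]].
Characteristic polynomial det(A - λI) = λ^2 + 4λ + 4 = 0.
Single eigenvalue λ = -2 with algebraic multiplicity 2.
Eigenvector v = (0,1); generalized eigenvector w with (A-λI)w=v is (1,-3).
General solution: e^(-2t)[c_1·v + c_2·(t·v + w)].

p(t) = c_2e^(-2t), q(t) = c_1e^(-2t) + c_2te^(-2t) - 3c_2e^(-2t)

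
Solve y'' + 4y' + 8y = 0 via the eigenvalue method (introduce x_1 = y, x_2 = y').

Let x_1 = y, x_2 = y'. Then x_1' = x_2 and x_2' = -8x_1 - 4x_2.
A = [[0,1],[-8,-4]]; det(A-λI) = λ^2 + 4λ + 8.
Eigenvalues λ = -2 ± 2i.

y(t) = K_1e^(-2t)cos(2t) + K_2e^(-2t)sin(2t)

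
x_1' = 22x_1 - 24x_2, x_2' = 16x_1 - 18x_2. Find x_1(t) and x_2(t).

x_1(t) = -K_1e^(-2t) + 3K_2e^(6t), x_2(t) = -K_1e^(-2t) + 2K_2e^(6t)

Coefficient matrix A = [[22, -24], [16, -18]].
Characteristic polynomial det(A - λI) = λ^2 - 4λ - 12 = 0.
Eigenvalues λ = -2, 6.
For λ=-2: (A-λI) row 1 is [24, -24], so an eigenvector is (-1, -1).
For λ=6: (A-λI) row 1 is [16, -24], so an eigenvector is (3, 2).
General solution: K_1e^(-2t)(-1,-1) + K_2e^(6t)(3,2).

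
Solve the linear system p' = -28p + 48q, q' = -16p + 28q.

p(t) = -2C_1e^(-4t) + 3C_2e^(4t), q(t) = -C_1e^(-4t) + 2C_2e^(4t)

Coefficient matrix A = [[-28, 48], [-16, 28]].
Characteristic polynomial det(A - λI) = λ^2 - 16 = 0.
Eigenvalues λ = -4, 4.
For λ=-4: (A-λI) row 1 is [-24, 48], so an eigenvector is (-2, -1).
For λ=4: (A-λI) row 1 is [-32, 48], so an eigenvector is (3, 2).
General solution: C_1e^(-4t)(-2,-1) + C_2e^(4t)(3,2).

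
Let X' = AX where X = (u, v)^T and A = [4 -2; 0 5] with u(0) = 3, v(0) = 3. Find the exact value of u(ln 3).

-729

A = [[4,-2],[0,5]]; eigenvalues λ = 4, 5.
Eigenvectors: (-1,0) for λ=4, (-2,1) for λ=5.
From the initial condition, c_1 = -9, c_2 = 3.
u(ln 3) = (-9)(3^4)(-1) + (3)(3^5)(-2) = -729.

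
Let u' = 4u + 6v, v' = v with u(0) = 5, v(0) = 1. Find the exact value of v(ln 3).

3

A = [[4,6],[0,1]]; eigenvalues λ = 1, 4.
Eigenvectors: (-2,1) for λ=1, (-1,0) for λ=4.
From the initial condition, c_1 = 1, c_2 = -7.
v(ln 3) = (1)(3^1)(1) + (-7)(3^4)(0) = 3.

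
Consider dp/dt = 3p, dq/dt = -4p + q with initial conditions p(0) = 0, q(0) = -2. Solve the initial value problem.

Coefficient matrix A = [[3, 0], [-4, 1]].
Characteristic polynomial det(A - λI) = λ^2 - 4λ + 3 = 0.
Eigenvalues λ = 1, 3.
For λ=1: (A-λI) row 1 is [2, 0], so an eigenvector is (0, 1).
For λ=3: (A-λI) row 2 is [-4, -2], so an eigenvector is (-1, 2).
General solution: c_1e^(t)(0,1) + c_2e^(3t)(-1,2).
Applying p(0)=0, q(0)=-2 gives c_1=-2, c_2=0.

p(t) = 0, q(t) = -2e^(t)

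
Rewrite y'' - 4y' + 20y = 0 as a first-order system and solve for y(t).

Let x_1 = y, x_2 = y'. Then x_1' = x_2 and x_2' = -20x_1 + 4x_2.
A = [[0,1],[-20,4]]; det(A-λI) = λ^2 - 4λ + 20.
Eigenvalues λ = 2 ± 4i.

y(t) = c_1e^(2t)cos(4t) + c_2e^(2t)sin(4t)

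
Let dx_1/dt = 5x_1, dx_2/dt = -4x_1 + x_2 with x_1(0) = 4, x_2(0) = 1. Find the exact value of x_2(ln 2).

-118

A = [[5,0],[-4,1]]; eigenvalues λ = 5, 1.
Eigenvectors: (1,-1) for λ=5, (0,1) for λ=1.
From the initial condition, c_1 = 4, c_2 = 5.
x_2(ln 2) = (4)(2^5)(-1) + (5)(2^1)(1) = -118.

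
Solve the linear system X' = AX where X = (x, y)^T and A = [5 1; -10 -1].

x(t) = -C_1e^(2t)sin(t) + C_2e^(2t)cos(t), y(t) = 3C_1e^(2t)sin(t) - C_1e^(2t)cos(t) - C_2e^(2t)sin(t) - 3C_2e^(2t)cos(t)

Coefficient matrix A = [[5, 1], [-10, -1]].
Characteristic polynomial det(A - λI) = λ^2 - 4λ + 5 = 0.
Eigenvalues λ = 2 ± i (complex conjugate pair).
For λ=2+i: an eigenvector is (0,-1) - i(-1,3) = (0 + i, -1 - 3i).
A real fundamental pair from Re and Im of e^((2+i)t)v: X_1 = e^(2t)(cos(t)·(0,-1) + sin(t)·(-1,3)), X_2 = e^(2t)(sin(t)·(0,-1) - cos(t)·(-1,3)).
General solution: C_1X_1 + C_2X_2.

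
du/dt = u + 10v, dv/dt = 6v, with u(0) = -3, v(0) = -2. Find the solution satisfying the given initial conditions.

Coefficient matrix A = [[1, 10], [0, 6]].
Characteristic polynomial det(A - λI) = λ^2 - 7λ + 6 = 0.
Eigenvalues λ = 6, 1.
For λ=6: (A-λI) row 1 is [-5, 10], so an eigenvector is (-2, -1).
For λ=1: (A-λI) row 1 is [0, 10], so an eigenvector is (-1, 0).
General solution: c_1e^(6t)(-2,-1) + c_2e^(t)(-1,0).
Applying u(0)=-3, v(0)=-2 gives c_1=2, c_2=-1.

u(t) = -4e^(6t) + e^(t), v(t) = -2e^(6t)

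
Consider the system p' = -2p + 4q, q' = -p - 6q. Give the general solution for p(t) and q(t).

Coefficient matrix A = [[-2, 4], [-1, -6]].
Characteristic polynomial det(A - λI) = λ^2 + 8λ + 16 = 0.
Single eigenvalue λ = -4 with algebraic multiplicity 2.
Eigenvector v = (2,-1); generalized eigenvector w with (A-λI)w=v is (3,-1).
General solution: e^(-4t)[c_1·v + c_2·(t·v + w)].

p(t) = 2c_1e^(-4t) + 2c_2te^(-4t) + 3c_2e^(-4t), q(t) = -c_1e^(-4t) - c_2te^(-4t) - c_2e^(-4t)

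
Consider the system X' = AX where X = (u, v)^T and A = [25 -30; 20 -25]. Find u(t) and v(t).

u(t) = 3c_1e^(5t) + c_2e^(-5t), v(t) = 2c_1e^(5t) + c_2e^(-5t)

Coefficient matrix A = [[25, -30], [20, -25]].
Characteristic polynomial det(A - λI) = λ^2 - 25 = 0.
Eigenvalues λ = 5, -5.
For λ=5: (A-λI) row 1 is [20, -30], so an eigenvector is (3, 2).
For λ=-5: (A-λI) row 1 is [30, -30], so an eigenvector is (1, 1).
General solution: c_1e^(5t)(3,2) + c_2e^(-5t)(1,1).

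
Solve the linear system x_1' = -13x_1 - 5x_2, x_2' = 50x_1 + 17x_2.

Coefficient matrix A = [[-13, -5], [50, 17]].
Characteristic polynomial det(A - λI) = λ^2 - 4λ + 29 = 0.
Eigenvalues λ = 2 ± 5i (complex conjugate pair).
For λ=2+5i: an eigenvector is (0,1) - i(-1,3) = (0 + i, 1 - 3i).
A real fundamental pair from Re and Im of e^((2+5i)t)v: X_1 = e^(2t)(cos(5t)·(0,1) + sin(5t)·(-1,3)), X_2 = e^(2t)(sin(5t)·(0,1) - cos(5t)·(-1,3)).
General solution: C_1X_1 + C_2X_2.

x_1(t) = -C_1e^(2t)sin(5t) + C_2e^(2t)cos(5t), x_2(t) = 3C_1e^(2t)sin(5t) + C_1e^(2t)cos(5t) + C_2e^(2t)sin(5t) - 3C_2e^(2t)cos(5t)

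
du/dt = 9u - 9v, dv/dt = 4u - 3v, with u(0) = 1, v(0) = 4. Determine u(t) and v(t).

Coefficient matrix A = [[9, -9], [4, -3]].
Characteristic polynomial det(A - λI) = λ^2 - 6λ + 9 = 0.
Single eigenvalue λ = 3 with algebraic multiplicity 2.
Eigenvector v = (-3,-2); generalized eigenvector w with (A-λI)w=v is (1,1).
General solution: e^(3t)[c_1·v + c_2·(t·v + w)].
Applying u(0)=1, v(0)=4 gives c_1=3, c_2=10.

u(t) = -30te^(3t) + e^(3t), v(t) = -20te^(3t) + 4e^(3t)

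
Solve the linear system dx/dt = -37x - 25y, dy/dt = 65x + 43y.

x(t) = -2K_1e^(3t)sin(5t) - K_1e^(3t)cos(5t) - K_2e^(3t)sin(5t) + 2K_2e^(3t)cos(5t), y(t) = 3K_1e^(3t)sin(5t) + 2K_1e^(3t)cos(5t) + 2K_2e^(3t)sin(5t) - 3K_2e^(3t)cos(5t)

Coefficient matrix A = [[-37, -25], [65, 43]].
Characteristic polynomial det(A - λI) = λ^2 - 6λ + 34 = 0.
Eigenvalues λ = 3 ± 5i (complex conjugate pair).
For λ=3+5i: an eigenvector is (-1,2) - i(-2,3) = (-1 + 2i, 2 - 3i).
A real fundamental pair from Re and Im of e^((3+5i)t)v: X_1 = e^(3t)(cos(5t)·(-1,2) + sin(5t)·(-2,3)), X_2 = e^(3t)(sin(5t)·(-1,2) - cos(5t)·(-2,3)).
General solution: K_1X_1 + K_2X_2.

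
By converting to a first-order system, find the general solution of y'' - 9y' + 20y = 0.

Let x_1 = y, x_2 = y'. Then x_1' = x_2 and x_2' = -20x_1 + 9x_2.
A = [[0,1],[-20,9]]; det(A-λI) = λ^2 - 9λ + 20.
Eigenvalues λ = 5, 4 with eigenvectors (1,5), (1,4).

y(t) = C_1e^(5t) + C_2e^(4t)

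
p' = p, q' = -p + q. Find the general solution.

p(t) = -c_2e^(t), q(t) = c_1e^(t) + c_2te^(t) + 2c_2e^(t)

Coefficient matrix A = [[1, 0], [-1, 1]].
Characteristic polynomial det(A - λI) = λ^2 - 2λ + 1 = 0.
Single eigenvalue λ = 1 with algebraic multiplicity 2.
Eigenvector v = (0,1); generalized eigenvector w with (A-λI)w=v is (-1,2).
General solution: e^(t)[c_1·v + c_2·(t·v + w)].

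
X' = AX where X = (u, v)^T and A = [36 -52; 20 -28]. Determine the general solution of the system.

Coefficient matrix A = [[36, -52], [20, -28]].
Characteristic polynomial det(A - λI) = λ^2 - 8λ + 32 = 0.
Eigenvalues λ = 4 ± 4i (complex conjugate pair).
For λ=4+4i: an eigenvector is (-3,-2) - i(2,1) = (-3 - 2i, -2 - i).
A real fundamental pair from Re and Im of e^((4+4i)t)v: X_1 = e^(4t)(cos(4t)·(-3,-2) + sin(4t)·(2,1)), X_2 = e^(4t)(sin(4t)·(-3,-2) - cos(4t)·(2,1)).
General solution: K_1X_1 + K_2X_2.

u(t) = 2K_1e^(4t)sin(4t) - 3K_1e^(4t)cos(4t) - 3K_2e^(4t)sin(4t) - 2K_2e^(4t)cos(4t), v(t) = K_1e^(4t)sin(4t) - 2K_1e^(4t)cos(4t) - 2K_2e^(4t)sin(4t) - K_2e^(4t)cos(4t)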